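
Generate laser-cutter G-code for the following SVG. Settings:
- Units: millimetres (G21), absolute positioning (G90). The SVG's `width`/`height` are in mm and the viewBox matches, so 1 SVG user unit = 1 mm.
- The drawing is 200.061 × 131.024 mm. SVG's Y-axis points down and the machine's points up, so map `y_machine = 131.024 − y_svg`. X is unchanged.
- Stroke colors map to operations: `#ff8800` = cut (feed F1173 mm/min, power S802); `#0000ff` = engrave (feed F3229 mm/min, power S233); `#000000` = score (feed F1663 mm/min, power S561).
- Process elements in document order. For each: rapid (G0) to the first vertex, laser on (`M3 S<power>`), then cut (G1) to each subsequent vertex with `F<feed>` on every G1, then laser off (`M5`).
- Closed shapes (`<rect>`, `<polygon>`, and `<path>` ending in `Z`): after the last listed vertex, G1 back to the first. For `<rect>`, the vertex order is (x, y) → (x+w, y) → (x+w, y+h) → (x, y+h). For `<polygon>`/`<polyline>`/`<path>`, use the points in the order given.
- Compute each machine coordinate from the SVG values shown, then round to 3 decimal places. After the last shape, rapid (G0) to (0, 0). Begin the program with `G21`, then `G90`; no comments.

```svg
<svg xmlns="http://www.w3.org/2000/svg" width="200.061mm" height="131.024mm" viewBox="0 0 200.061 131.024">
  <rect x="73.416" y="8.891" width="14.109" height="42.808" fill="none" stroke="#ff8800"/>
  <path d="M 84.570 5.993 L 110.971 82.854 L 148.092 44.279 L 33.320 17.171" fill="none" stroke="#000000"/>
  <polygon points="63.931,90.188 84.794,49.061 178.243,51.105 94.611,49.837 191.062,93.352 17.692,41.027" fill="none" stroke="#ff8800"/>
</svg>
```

G21
G90
G0 X73.416 Y122.133
M3 S802
G1 X87.525 Y122.133 F1173
G1 X87.525 Y79.325 F1173
G1 X73.416 Y79.325 F1173
G1 X73.416 Y122.133 F1173
M5
G0 X84.570 Y125.031
M3 S561
G1 X110.971 Y48.170 F1663
G1 X148.092 Y86.745 F1663
G1 X33.320 Y113.853 F1663
M5
G0 X63.931 Y40.836
M3 S802
G1 X84.794 Y81.963 F1173
G1 X178.243 Y79.919 F1173
G1 X94.611 Y81.187 F1173
G1 X191.062 Y37.672 F1173
G1 X17.692 Y89.997 F1173
G1 X63.931 Y40.836 F1173
M5
G0 X0.000 Y0.000

1 u = 1 mm; y_m = 131.024 − y.

[1] `<rect>` rectangle, #ff8800→cut S802 F1173: (73.416,122.133) → (87.525,122.133) → (87.525,79.325) → (73.416,79.325) → (73.416,122.133) (closed)

[2] `<path>` open polyline, #000000→score S561 F1663: (84.570,125.031) → (110.971,48.170) → (148.092,86.745) → (33.320,113.853)

[3] `<polygon>` closed polygon, #ff8800→cut S802 F1173: (63.931,40.836) → (84.794,81.963) → (178.243,79.919) → (94.611,81.187) → (191.062,37.672) → (17.692,89.997) → (63.931,40.836) (closed)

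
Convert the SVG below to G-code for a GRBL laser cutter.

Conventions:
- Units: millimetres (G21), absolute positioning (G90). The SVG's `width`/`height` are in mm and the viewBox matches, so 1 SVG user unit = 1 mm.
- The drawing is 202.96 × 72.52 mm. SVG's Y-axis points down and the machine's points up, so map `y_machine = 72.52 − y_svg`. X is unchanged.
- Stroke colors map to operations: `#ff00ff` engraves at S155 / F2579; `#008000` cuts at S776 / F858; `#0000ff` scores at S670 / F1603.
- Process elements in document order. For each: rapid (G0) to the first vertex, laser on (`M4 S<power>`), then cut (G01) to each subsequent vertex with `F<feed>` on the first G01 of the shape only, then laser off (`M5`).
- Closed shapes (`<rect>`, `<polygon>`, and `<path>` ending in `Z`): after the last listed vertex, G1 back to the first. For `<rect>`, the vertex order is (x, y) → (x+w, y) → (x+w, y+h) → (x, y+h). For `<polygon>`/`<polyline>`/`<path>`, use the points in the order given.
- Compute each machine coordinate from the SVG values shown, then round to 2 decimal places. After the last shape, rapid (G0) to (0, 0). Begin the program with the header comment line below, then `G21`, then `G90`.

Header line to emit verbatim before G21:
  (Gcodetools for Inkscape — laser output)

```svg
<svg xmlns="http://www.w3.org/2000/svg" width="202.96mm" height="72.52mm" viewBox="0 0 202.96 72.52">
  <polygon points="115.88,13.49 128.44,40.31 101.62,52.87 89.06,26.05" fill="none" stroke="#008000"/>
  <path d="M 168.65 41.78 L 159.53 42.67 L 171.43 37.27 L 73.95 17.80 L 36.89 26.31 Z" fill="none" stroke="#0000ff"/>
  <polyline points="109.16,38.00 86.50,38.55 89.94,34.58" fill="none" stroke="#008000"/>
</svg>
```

(Gcodetools for Inkscape — laser output)
G21
G90
G0 X115.88 Y59.03
M4 S776
G01 X128.44 Y32.21 F858
G01 X101.62 Y19.65
G01 X89.06 Y46.47
G01 X115.88 Y59.03
M5
G0 X168.65 Y30.74
M4 S670
G01 X159.53 Y29.85 F1603
G01 X171.43 Y35.25
G01 X73.95 Y54.72
G01 X36.89 Y46.21
G01 X168.65 Y30.74
M5
G0 X109.16 Y34.52
M4 S776
G01 X86.50 Y33.97 F858
G01 X89.94 Y37.94
M5
G0 X0.00 Y0.00

1 u = 1 mm; y_m = 72.52 − y.

[1] `<polygon>` regular polygon, #008000→cut S776 F858: (115.88,59.03) → (128.44,32.21) → (101.62,19.65) → (89.06,46.47) → (115.88,59.03) (closed)

[2] `<path>` closed polygon, #0000ff→score S670 F1603: (168.65,30.74) → (159.53,29.85) → (171.43,35.25) → (73.95,54.72) → (36.89,46.21) → (168.65,30.74) (closed)

[3] `<polyline>` open polyline, #008000→cut S776 F858: (109.16,34.52) → (86.50,33.97) → (89.94,37.94)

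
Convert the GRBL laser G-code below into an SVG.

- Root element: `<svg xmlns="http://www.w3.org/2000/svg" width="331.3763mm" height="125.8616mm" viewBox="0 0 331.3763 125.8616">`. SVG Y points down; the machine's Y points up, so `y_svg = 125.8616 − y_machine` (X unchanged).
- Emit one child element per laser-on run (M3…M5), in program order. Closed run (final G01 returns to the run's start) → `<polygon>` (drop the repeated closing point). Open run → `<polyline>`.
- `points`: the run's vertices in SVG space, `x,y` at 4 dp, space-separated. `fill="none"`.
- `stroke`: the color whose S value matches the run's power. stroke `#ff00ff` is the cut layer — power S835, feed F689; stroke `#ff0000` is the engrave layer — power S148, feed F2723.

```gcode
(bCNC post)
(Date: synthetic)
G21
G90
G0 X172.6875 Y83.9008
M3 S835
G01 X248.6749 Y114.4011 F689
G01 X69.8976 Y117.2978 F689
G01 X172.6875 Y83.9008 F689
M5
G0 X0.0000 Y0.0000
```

Machine Y-up, SVG Y-down with viewBox height 125.8616, so y_svg = 125.8616 − y_machine; X carries over. Every run uses S835, so all elements get stroke `#ff00ff` (cut).

Run 1: The run returns to its start, so emit a `<polygon>` with points (Y-flipped): 172.6875,41.9608 248.6749,11.4605 69.8976,8.5638.

<svg xmlns="http://www.w3.org/2000/svg" width="331.3763mm" height="125.8616mm" viewBox="0 0 331.3763 125.8616">
  <polygon points="172.6875,41.9608 248.6749,11.4605 69.8976,8.5638" fill="none" stroke="#ff00ff"/>
</svg>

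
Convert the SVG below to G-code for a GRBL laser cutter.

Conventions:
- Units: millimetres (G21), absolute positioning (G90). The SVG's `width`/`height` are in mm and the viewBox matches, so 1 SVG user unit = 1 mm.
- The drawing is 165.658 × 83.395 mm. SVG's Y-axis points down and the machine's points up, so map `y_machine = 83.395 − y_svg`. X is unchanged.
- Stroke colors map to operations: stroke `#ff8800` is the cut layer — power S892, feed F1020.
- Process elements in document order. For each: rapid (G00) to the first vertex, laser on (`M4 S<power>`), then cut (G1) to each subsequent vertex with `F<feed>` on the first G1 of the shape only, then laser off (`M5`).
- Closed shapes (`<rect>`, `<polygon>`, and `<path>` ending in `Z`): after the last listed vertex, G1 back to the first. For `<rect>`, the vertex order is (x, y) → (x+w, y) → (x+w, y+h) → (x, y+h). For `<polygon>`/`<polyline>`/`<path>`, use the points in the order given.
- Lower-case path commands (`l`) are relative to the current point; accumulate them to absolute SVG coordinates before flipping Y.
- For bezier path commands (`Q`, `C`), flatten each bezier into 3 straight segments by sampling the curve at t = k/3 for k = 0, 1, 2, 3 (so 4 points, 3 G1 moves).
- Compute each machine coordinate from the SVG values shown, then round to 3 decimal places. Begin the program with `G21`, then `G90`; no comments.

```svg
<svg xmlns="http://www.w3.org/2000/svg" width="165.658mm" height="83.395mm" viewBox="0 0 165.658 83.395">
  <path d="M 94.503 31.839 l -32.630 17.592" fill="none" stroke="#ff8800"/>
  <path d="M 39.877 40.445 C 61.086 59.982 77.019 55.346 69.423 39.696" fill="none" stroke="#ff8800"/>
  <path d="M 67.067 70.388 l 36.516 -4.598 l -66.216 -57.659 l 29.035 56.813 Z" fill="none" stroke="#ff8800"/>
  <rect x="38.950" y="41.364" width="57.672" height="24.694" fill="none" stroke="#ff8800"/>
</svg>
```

G21
G90
G00 X94.503 Y51.556
M4 S892
G1 X61.873 Y33.964 F1020
M5
G00 X39.877 Y42.950
M4 S892
G1 X58.651 Y30.983 F1020
G1 X69.852 Y32.208
G1 X69.423 Y43.699
M5
G00 X67.067 Y13.007
M4 S892
G1 X103.583 Y17.605 F1020
G1 X37.367 Y75.264
G1 X66.402 Y18.451
G1 X67.067 Y13.007
M5
G00 X38.950 Y42.031
M4 S892
G1 X96.622 Y42.031 F1020
G1 X96.622 Y17.337
G1 X38.950 Y17.337
G1 X38.950 Y42.031
M5

1 u = 1 mm; y_m = 83.395 − y.

[1] `<path>` line segment, #ff8800→cut S892 F1020: (94.503,51.556) → (61.873,33.964)

[2] `<path>` cubic bezier, #ff8800→cut S892 F1020: (39.877,42.950) → (58.651,30.983) → (69.852,32.208) → (69.423,43.699)

[3] `<path>` closed polygon, #ff8800→cut S892 F1020: (67.067,13.007) → (103.583,17.605) → (37.367,75.264) → (66.402,18.451) → (67.067,13.007) (closed)

[4] `<rect>` rectangle, #ff8800→cut S892 F1020: (38.950,42.031) → (96.622,42.031) → (96.622,17.337) → (38.950,17.337) → (38.950,42.031) (closed)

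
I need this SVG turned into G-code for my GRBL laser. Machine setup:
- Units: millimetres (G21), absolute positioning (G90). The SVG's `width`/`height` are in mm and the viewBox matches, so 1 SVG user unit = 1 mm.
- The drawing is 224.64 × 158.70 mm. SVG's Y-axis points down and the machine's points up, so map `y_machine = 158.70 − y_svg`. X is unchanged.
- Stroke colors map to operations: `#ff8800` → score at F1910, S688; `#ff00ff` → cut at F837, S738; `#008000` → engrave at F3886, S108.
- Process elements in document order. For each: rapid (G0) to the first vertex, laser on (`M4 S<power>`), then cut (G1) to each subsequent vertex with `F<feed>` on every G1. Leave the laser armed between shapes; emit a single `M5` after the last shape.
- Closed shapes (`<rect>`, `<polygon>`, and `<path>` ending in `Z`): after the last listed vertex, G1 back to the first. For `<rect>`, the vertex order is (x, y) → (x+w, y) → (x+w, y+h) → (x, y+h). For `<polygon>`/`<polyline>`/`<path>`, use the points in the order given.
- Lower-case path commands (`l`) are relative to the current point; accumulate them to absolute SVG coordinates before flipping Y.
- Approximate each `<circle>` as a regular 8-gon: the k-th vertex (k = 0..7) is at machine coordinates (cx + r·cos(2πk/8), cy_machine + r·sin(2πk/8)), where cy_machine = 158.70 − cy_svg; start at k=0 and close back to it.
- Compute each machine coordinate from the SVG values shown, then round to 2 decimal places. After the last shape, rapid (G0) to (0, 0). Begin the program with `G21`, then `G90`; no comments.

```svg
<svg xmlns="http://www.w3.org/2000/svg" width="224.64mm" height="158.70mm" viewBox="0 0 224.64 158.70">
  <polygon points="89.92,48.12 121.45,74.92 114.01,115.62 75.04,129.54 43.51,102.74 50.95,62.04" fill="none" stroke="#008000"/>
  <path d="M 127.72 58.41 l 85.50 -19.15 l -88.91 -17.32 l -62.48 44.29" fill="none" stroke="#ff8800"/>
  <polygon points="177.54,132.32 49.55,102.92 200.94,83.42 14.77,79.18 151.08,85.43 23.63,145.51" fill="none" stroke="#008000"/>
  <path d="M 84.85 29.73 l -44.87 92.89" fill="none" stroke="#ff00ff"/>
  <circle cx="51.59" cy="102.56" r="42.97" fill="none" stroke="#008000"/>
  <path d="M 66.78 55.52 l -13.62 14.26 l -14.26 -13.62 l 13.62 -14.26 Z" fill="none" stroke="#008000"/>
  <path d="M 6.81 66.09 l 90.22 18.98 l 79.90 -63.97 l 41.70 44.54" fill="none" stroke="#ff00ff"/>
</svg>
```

Since the viewBox matches the mm dimensions, user units are millimetres directly. The only transform is the Y-flip y_m = 158.70 − y_svg.

Shape 1 is a regular polygon drawn with `<polygon>`. Its stroke #008000 means engrave at S108, F3886. After flipping Y the toolpath is (89.92,110.58) → (121.45,83.78) → (114.01,43.08) → (75.04,29.16) → (43.51,55.96) → (50.95,96.66) → (89.92,110.58), returning to the start.

Shape 2 is a open polyline drawn with `<path>`. Its stroke #ff8800 means score at S688, F1910. After flipping Y the toolpath is (127.72,100.29) → (213.22,119.44) → (124.31,136.76) → (61.83,92.47).

Shape 3 is a closed polygon drawn with `<polygon>`. Its stroke #008000 means engrave at S108, F3886. After flipping Y the toolpath is (177.54,26.38) → (49.55,55.78) → (200.94,75.28) → (14.77,79.52) → (151.08,73.27) → (23.63,13.19) → (177.54,26.38), returning to the start.

Shape 4 is a line segment drawn with `<path>`. Its stroke #ff00ff means cut at S738, F837. After flipping Y the toolpath is (84.85,128.97) → (39.98,36.08).

Shape 5 is a circle drawn with `<circle>`. Its stroke #008000 means engrave at S108, F3886. After flipping Y the toolpath is (94.56,56.14) → (81.97,86.52) → (51.59,99.11) → (21.21,86.52) → (8.62,56.14) → (21.21,25.76) → (51.59,13.17) → (81.97,25.76) → (94.56,56.14), returning to the start.

Shape 6 is a regular polygon drawn with `<path>`. Its stroke #008000 means engrave at S108, F3886. After flipping Y the toolpath is (66.78,103.18) → (53.16,88.92) → (38.90,102.54) → (52.52,116.80) → (66.78,103.18), returning to the start.

Shape 7 is a open polyline drawn with `<path>`. Its stroke #ff00ff means cut at S738, F837. After flipping Y the toolpath is (6.81,92.61) → (97.03,73.63) → (176.93,137.60) → (218.63,93.06).

G21
G90
G0 X89.92 Y110.58
M4 S108
G1 X121.45 Y83.78 F3886
G1 X114.01 Y43.08 F3886
G1 X75.04 Y29.16 F3886
G1 X43.51 Y55.96 F3886
G1 X50.95 Y96.66 F3886
G1 X89.92 Y110.58 F3886
G0 X127.72 Y100.29
M4 S688
G1 X213.22 Y119.44 F1910
G1 X124.31 Y136.76 F1910
G1 X61.83 Y92.47 F1910
G0 X177.54 Y26.38
M4 S108
G1 X49.55 Y55.78 F3886
G1 X200.94 Y75.28 F3886
G1 X14.77 Y79.52 F3886
G1 X151.08 Y73.27 F3886
G1 X23.63 Y13.19 F3886
G1 X177.54 Y26.38 F3886
G0 X84.85 Y128.97
M4 S738
G1 X39.98 Y36.08 F837
G0 X94.56 Y56.14
M4 S108
G1 X81.97 Y86.52 F3886
G1 X51.59 Y99.11 F3886
G1 X21.21 Y86.52 F3886
G1 X8.62 Y56.14 F3886
G1 X21.21 Y25.76 F3886
G1 X51.59 Y13.17 F3886
G1 X81.97 Y25.76 F3886
G1 X94.56 Y56.14 F3886
G0 X66.78 Y103.18
M4 S108
G1 X53.16 Y88.92 F3886
G1 X38.90 Y102.54 F3886
G1 X52.52 Y116.80 F3886
G1 X66.78 Y103.18 F3886
G0 X6.81 Y92.61
M4 S738
G1 X97.03 Y73.63 F837
G1 X176.93 Y137.60 F837
G1 X218.63 Y93.06 F837
M5
G0 X0.00 Y0.00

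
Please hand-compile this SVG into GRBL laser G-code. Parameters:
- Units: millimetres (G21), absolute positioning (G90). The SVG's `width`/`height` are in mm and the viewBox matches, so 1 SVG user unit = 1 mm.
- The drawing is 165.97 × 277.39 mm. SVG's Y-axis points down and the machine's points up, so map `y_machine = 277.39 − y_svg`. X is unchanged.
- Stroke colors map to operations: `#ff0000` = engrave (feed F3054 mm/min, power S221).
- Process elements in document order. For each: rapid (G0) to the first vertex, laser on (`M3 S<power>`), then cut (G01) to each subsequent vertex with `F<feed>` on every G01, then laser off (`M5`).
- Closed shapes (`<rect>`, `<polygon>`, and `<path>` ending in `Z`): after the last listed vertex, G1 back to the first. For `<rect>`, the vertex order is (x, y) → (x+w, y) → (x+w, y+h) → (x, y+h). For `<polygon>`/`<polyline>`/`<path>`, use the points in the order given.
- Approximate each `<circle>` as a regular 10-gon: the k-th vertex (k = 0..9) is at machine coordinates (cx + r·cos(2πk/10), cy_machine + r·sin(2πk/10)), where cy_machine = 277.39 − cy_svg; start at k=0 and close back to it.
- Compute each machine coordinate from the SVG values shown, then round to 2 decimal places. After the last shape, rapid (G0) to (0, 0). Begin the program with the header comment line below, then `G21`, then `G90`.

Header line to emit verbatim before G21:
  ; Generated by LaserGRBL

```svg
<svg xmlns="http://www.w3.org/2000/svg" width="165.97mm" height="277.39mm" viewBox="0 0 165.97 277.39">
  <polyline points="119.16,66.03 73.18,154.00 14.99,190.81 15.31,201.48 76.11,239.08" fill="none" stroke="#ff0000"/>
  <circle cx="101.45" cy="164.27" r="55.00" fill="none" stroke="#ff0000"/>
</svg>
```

1 u = 1 mm; y_m = 277.39 − y.

[1] `<polyline>` open polyline, #ff0000→engrave S221 F3054: (119.16,211.36) → (73.18,123.39) → (14.99,86.58) → (15.31,75.91) → (76.11,38.31)

[2] `<circle>` circle, #ff0000→engrave S221 F3054: (156.45,113.12) → (145.95,145.45) → (118.45,165.43) → (84.45,165.43) → (56.95,145.45) → (46.45,113.12) → (56.95,80.79) → (84.45,60.81) → (118.45,60.81) → (145.95,80.79) → (156.45,113.12) (closed)

; Generated by LaserGRBL
G21
G90
G0 X119.16 Y211.36
M3 S221
G01 X73.18 Y123.39 F3054
G01 X14.99 Y86.58 F3054
G01 X15.31 Y75.91 F3054
G01 X76.11 Y38.31 F3054
M5
G0 X156.45 Y113.12
M3 S221
G01 X145.95 Y145.45 F3054
G01 X118.45 Y165.43 F3054
G01 X84.45 Y165.43 F3054
G01 X56.95 Y145.45 F3054
G01 X46.45 Y113.12 F3054
G01 X56.95 Y80.79 F3054
G01 X84.45 Y60.81 F3054
G01 X118.45 Y60.81 F3054
G01 X145.95 Y80.79 F3054
G01 X156.45 Y113.12 F3054
M5
G0 X0.00 Y0.00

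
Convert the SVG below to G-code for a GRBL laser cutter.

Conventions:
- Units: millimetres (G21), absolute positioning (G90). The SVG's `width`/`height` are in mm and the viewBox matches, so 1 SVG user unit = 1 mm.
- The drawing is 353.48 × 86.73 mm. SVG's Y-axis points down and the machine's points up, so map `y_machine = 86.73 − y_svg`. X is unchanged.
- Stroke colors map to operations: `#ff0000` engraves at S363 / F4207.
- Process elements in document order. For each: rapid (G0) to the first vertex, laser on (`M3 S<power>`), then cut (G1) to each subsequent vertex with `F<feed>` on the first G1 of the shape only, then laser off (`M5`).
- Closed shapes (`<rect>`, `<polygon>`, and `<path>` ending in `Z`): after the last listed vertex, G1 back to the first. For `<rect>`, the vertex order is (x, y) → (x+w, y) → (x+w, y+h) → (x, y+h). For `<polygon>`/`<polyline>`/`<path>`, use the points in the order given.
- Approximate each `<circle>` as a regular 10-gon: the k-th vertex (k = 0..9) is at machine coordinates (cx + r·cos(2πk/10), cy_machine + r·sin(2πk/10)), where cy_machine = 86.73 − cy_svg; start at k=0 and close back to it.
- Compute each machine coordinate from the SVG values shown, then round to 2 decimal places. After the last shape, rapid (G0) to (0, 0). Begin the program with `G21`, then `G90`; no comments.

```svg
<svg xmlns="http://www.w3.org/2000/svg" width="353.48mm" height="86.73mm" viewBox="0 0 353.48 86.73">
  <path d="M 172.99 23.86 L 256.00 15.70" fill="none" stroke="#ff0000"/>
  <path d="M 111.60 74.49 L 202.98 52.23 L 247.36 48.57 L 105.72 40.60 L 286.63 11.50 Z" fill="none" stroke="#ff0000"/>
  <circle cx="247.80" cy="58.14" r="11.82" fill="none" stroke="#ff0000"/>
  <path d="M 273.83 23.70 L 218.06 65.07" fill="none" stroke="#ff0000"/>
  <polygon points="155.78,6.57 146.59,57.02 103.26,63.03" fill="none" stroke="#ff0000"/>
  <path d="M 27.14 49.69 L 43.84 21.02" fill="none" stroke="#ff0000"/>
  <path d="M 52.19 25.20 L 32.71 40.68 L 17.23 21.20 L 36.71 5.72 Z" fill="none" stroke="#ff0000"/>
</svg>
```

Since the viewBox matches the mm dimensions, user units are millimetres directly. The only transform is the Y-flip y_m = 86.73 − y_svg.

Shape 1 is a line segment drawn with `<path>`. Its stroke #ff0000 means engrave at S363, F4207. After flipping Y the toolpath is (172.99,62.87) → (256.00,71.03).

Shape 2 is a closed polygon drawn with `<path>`. Its stroke #ff0000 means engrave at S363, F4207. After flipping Y the toolpath is (111.60,12.24) → (202.98,34.50) → (247.36,38.16) → (105.72,46.13) → (286.63,75.23) → (111.60,12.24), returning to the start.

Shape 3 is a circle drawn with `<circle>`. Its stroke #ff0000 means engrave at S363, F4207. After flipping Y the toolpath is (259.62,28.59) → (257.36,35.54) → (251.45,39.83) → (244.15,39.83) → (238.24,35.54) → (235.98,28.59) → (238.24,21.64) → (244.15,17.35) → (251.45,17.35) → (257.36,21.64) → (259.62,28.59), returning to the start.

Shape 4 is a line segment drawn with `<path>`. Its stroke #ff0000 means engrave at S363, F4207. After flipping Y the toolpath is (273.83,63.03) → (218.06,21.66).

Shape 5 is a closed polygon drawn with `<polygon>`. Its stroke #ff0000 means engrave at S363, F4207. After flipping Y the toolpath is (155.78,80.16) → (146.59,29.71) → (103.26,23.70) → (155.78,80.16), returning to the start.

Shape 6 is a line segment drawn with `<path>`. Its stroke #ff0000 means engrave at S363, F4207. After flipping Y the toolpath is (27.14,37.04) → (43.84,65.71).

Shape 7 is a regular polygon drawn with `<path>`. Its stroke #ff0000 means engrave at S363, F4207. After flipping Y the toolpath is (52.19,61.53) → (32.71,46.05) → (17.23,65.53) → (36.71,81.01) → (52.19,61.53), returning to the start.

G21
G90
G0 X172.99 Y62.87
M3 S363
G1 X256.00 Y71.03 F4207
M5
G0 X111.60 Y12.24
M3 S363
G1 X202.98 Y34.50 F4207
G1 X247.36 Y38.16
G1 X105.72 Y46.13
G1 X286.63 Y75.23
G1 X111.60 Y12.24
M5
G0 X259.62 Y28.59
M3 S363
G1 X257.36 Y35.54 F4207
G1 X251.45 Y39.83
G1 X244.15 Y39.83
G1 X238.24 Y35.54
G1 X235.98 Y28.59
G1 X238.24 Y21.64
G1 X244.15 Y17.35
G1 X251.45 Y17.35
G1 X257.36 Y21.64
G1 X259.62 Y28.59
M5
G0 X273.83 Y63.03
M3 S363
G1 X218.06 Y21.66 F4207
M5
G0 X155.78 Y80.16
M3 S363
G1 X146.59 Y29.71 F4207
G1 X103.26 Y23.70
G1 X155.78 Y80.16
M5
G0 X27.14 Y37.04
M3 S363
G1 X43.84 Y65.71 F4207
M5
G0 X52.19 Y61.53
M3 S363
G1 X32.71 Y46.05 F4207
G1 X17.23 Y65.53
G1 X36.71 Y81.01
G1 X52.19 Y61.53
M5
G0 X0.00 Y0.00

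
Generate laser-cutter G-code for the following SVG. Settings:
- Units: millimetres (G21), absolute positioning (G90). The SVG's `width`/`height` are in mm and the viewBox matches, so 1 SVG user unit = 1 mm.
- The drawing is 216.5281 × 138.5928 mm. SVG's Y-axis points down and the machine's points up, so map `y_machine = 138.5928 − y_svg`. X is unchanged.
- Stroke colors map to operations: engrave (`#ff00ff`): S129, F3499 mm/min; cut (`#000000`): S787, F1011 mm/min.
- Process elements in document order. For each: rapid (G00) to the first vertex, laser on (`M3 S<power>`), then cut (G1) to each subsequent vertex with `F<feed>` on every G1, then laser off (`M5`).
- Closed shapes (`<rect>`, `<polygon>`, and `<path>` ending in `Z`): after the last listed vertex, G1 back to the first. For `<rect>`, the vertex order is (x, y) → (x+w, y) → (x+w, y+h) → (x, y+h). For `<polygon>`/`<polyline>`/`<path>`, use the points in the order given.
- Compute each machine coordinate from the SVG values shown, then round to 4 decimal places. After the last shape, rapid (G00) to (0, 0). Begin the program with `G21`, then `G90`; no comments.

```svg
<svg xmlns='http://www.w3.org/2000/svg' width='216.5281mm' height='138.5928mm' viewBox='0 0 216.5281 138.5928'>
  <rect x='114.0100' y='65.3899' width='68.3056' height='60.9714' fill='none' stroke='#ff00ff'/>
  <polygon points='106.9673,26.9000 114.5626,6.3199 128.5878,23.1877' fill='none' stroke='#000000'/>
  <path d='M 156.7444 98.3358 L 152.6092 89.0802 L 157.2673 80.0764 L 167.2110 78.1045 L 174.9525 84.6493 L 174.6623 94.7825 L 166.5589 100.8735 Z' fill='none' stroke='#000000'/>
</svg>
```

Since the viewBox matches the mm dimensions, user units are millimetres directly. The only transform is the Y-flip y_m = 138.5928 − y_svg.

Shape 1 is a rectangle drawn with `<rect>`. Its stroke #ff00ff means engrave at S129, F3499. After flipping Y the toolpath is (114.0100,73.2029) → (182.3156,73.2029) → (182.3156,12.2315) → (114.0100,12.2315) → (114.0100,73.2029), returning to the start.

Shape 2 is a regular polygon drawn with `<polygon>`. Its stroke #000000 means cut at S787, F1011. After flipping Y the toolpath is (106.9673,111.6928) → (114.5626,132.2729) → (128.5878,115.4051) → (106.9673,111.6928), returning to the start.

Shape 3 is a regular polygon drawn with `<path>`. Its stroke #000000 means cut at S787, F1011. After flipping Y the toolpath is (156.7444,40.2570) → (152.6092,49.5126) → (157.2673,58.5164) → (167.2110,60.4883) → (174.9525,53.9435) → (174.6623,43.8103) → (166.5589,37.7193) → (156.7444,40.2570), returning to the start.

G21
G90
G00 X114.0100 Y73.2029
M3 S129
G1 X182.3156 Y73.2029 F3499
G1 X182.3156 Y12.2315 F3499
G1 X114.0100 Y12.2315 F3499
G1 X114.0100 Y73.2029 F3499
M5
G00 X106.9673 Y111.6928
M3 S787
G1 X114.5626 Y132.2729 F1011
G1 X128.5878 Y115.4051 F1011
G1 X106.9673 Y111.6928 F1011
M5
G00 X156.7444 Y40.2570
M3 S787
G1 X152.6092 Y49.5126 F1011
G1 X157.2673 Y58.5164 F1011
G1 X167.2110 Y60.4883 F1011
G1 X174.9525 Y53.9435 F1011
G1 X174.6623 Y43.8103 F1011
G1 X166.5589 Y37.7193 F1011
G1 X156.7444 Y40.2570 F1011
M5
G00 X0.0000 Y0.0000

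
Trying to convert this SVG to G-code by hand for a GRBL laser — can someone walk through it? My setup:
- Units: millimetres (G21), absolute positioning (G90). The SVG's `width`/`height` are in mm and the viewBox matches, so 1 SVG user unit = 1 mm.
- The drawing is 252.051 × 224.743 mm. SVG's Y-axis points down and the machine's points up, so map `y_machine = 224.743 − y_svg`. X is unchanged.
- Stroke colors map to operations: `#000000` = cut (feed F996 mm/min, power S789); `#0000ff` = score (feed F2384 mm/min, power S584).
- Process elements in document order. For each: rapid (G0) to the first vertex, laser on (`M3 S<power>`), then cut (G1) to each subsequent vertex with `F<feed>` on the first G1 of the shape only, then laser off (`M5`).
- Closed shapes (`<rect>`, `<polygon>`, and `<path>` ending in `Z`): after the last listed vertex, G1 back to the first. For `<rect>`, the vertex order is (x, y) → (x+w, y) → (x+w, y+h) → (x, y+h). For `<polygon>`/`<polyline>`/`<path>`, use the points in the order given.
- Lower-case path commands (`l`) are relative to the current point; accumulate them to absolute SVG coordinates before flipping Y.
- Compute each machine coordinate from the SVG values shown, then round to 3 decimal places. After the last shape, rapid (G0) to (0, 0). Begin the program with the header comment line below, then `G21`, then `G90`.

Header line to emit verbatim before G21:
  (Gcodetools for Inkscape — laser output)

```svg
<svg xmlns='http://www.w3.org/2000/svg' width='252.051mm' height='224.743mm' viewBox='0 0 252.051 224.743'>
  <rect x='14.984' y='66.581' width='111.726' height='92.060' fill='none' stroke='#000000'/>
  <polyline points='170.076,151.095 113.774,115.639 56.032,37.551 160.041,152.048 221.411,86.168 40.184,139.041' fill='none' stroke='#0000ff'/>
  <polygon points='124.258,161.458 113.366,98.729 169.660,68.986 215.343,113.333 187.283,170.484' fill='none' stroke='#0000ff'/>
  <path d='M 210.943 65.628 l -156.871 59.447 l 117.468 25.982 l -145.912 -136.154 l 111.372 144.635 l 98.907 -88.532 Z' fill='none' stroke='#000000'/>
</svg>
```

Since the viewBox matches the mm dimensions, user units are millimetres directly. The only transform is the Y-flip y_m = 224.743 − y_svg.

Shape 1 is a rectangle drawn with `<rect>`. Its stroke #000000 means cut at S789, F996. After flipping Y the toolpath is (14.984,158.162) → (126.710,158.162) → (126.710,66.102) → (14.984,66.102) → (14.984,158.162), returning to the start.

Shape 2 is a open polyline drawn with `<polyline>`. Its stroke #0000ff means score at S584, F2384. After flipping Y the toolpath is (170.076,73.648) → (113.774,109.104) → (56.032,187.192) → (160.041,72.695) → (221.411,138.575) → (40.184,85.702).

Shape 3 is a regular polygon drawn with `<polygon>`. Its stroke #0000ff means score at S584, F2384. After flipping Y the toolpath is (124.258,63.285) → (113.366,126.014) → (169.660,155.757) → (215.343,111.410) → (187.283,54.259) → (124.258,63.285), returning to the start.

Shape 4 is a closed polygon drawn with `<path>`. Its stroke #000000 means cut at S789, F996. After flipping Y the toolpath is (210.943,159.115) → (54.072,99.668) → (171.540,73.686) → (25.628,209.840) → (137.000,65.205) → (235.907,153.737) → (210.943,159.115), returning to the start.

(Gcodetools for Inkscape — laser output)
G21
G90
G0 X14.984 Y158.162
M3 S789
G1 X126.710 Y158.162 F996
G1 X126.710 Y66.102
G1 X14.984 Y66.102
G1 X14.984 Y158.162
M5
G0 X170.076 Y73.648
M3 S584
G1 X113.774 Y109.104 F2384
G1 X56.032 Y187.192
G1 X160.041 Y72.695
G1 X221.411 Y138.575
G1 X40.184 Y85.702
M5
G0 X124.258 Y63.285
M3 S584
G1 X113.366 Y126.014 F2384
G1 X169.660 Y155.757
G1 X215.343 Y111.410
G1 X187.283 Y54.259
G1 X124.258 Y63.285
M5
G0 X210.943 Y159.115
M3 S789
G1 X54.072 Y99.668 F996
G1 X171.540 Y73.686
G1 X25.628 Y209.840
G1 X137.000 Y65.205
G1 X235.907 Y153.737
G1 X210.943 Y159.115
M5
G0 X0.000 Y0.000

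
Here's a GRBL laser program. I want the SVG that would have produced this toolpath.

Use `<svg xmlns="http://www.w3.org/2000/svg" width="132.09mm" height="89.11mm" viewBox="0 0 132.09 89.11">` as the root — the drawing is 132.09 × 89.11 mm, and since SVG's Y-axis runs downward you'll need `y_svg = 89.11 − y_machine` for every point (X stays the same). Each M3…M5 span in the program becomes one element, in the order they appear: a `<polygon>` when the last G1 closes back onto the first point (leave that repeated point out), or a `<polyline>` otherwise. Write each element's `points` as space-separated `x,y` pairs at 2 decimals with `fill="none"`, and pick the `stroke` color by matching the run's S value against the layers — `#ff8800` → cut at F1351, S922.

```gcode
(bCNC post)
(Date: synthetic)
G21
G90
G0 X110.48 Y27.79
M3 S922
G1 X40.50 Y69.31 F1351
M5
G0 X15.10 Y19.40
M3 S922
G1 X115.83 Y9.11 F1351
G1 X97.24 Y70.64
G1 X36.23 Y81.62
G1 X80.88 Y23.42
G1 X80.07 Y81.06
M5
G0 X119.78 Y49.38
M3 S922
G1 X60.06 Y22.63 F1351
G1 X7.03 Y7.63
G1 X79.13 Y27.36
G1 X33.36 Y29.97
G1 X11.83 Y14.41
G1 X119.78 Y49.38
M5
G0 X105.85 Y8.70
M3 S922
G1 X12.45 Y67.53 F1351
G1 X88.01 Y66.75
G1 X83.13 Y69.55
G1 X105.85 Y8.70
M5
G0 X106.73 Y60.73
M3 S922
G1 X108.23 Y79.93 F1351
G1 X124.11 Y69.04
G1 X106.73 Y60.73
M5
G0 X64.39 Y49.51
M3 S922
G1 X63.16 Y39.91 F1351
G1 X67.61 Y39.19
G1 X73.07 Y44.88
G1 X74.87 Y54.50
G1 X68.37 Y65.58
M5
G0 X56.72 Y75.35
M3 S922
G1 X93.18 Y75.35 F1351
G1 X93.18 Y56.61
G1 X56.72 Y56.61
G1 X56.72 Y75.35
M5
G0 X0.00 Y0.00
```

<svg xmlns="http://www.w3.org/2000/svg" width="132.09mm" height="89.11mm" viewBox="0 0 132.09 89.11">
  <polyline points="110.48,61.32 40.50,19.80" fill="none" stroke="#ff8800"/>
  <polyline points="15.10,69.71 115.83,80.00 97.24,18.47 36.23,7.49 80.88,65.69 80.07,8.05" fill="none" stroke="#ff8800"/>
  <polygon points="119.78,39.73 60.06,66.48 7.03,81.48 79.13,61.75 33.36,59.14 11.83,74.70" fill="none" stroke="#ff8800"/>
  <polygon points="105.85,80.41 12.45,21.58 88.01,22.36 83.13,19.56" fill="none" stroke="#ff8800"/>
  <polygon points="106.73,28.38 108.23,9.18 124.11,20.07" fill="none" stroke="#ff8800"/>
  <polyline points="64.39,39.60 63.16,49.20 67.61,49.92 73.07,44.23 74.87,34.61 68.37,23.53" fill="none" stroke="#ff8800"/>
  <polygon points="56.72,13.76 93.18,13.76 93.18,32.50 56.72,32.50" fill="none" stroke="#ff8800"/>
</svg>

Machine Y-up, SVG Y-down with viewBox height 89.11, so y_svg = 89.11 − y_machine; X carries over. Every run uses S922, so all elements get stroke `#ff8800` (cut).

Run 1: The run is open, so emit a `<polyline>` with points (Y-flipped): 110.48,61.32 40.50,19.80.

Run 2: The run is open, so emit a `<polyline>` with points (Y-flipped): 15.10,69.71 115.83,80.00 97.24,18.47 36.23,7.49 80.88,65.69 80.07,8.05.

Run 3: The run returns to its start, so emit a `<polygon>` with points (Y-flipped): 119.78,39.73 60.06,66.48 7.03,81.48 79.13,61.75 33.36,59.14 11.83,74.70.

Run 4: The run returns to its start, so emit a `<polygon>` with points (Y-flipped): 105.85,80.41 12.45,21.58 88.01,22.36 83.13,19.56.

Run 5: The run returns to its start, so emit a `<polygon>` with points (Y-flipped): 106.73,28.38 108.23,9.18 124.11,20.07.

Run 6: The run is open, so emit a `<polyline>` with points (Y-flipped): 64.39,39.60 63.16,49.20 67.61,49.92 73.07,44.23 74.87,34.61 68.37,23.53.

Run 7: The run returns to its start, so emit a `<polygon>` with points (Y-flipped): 56.72,13.76 93.18,13.76 93.18,32.50 56.72,32.50.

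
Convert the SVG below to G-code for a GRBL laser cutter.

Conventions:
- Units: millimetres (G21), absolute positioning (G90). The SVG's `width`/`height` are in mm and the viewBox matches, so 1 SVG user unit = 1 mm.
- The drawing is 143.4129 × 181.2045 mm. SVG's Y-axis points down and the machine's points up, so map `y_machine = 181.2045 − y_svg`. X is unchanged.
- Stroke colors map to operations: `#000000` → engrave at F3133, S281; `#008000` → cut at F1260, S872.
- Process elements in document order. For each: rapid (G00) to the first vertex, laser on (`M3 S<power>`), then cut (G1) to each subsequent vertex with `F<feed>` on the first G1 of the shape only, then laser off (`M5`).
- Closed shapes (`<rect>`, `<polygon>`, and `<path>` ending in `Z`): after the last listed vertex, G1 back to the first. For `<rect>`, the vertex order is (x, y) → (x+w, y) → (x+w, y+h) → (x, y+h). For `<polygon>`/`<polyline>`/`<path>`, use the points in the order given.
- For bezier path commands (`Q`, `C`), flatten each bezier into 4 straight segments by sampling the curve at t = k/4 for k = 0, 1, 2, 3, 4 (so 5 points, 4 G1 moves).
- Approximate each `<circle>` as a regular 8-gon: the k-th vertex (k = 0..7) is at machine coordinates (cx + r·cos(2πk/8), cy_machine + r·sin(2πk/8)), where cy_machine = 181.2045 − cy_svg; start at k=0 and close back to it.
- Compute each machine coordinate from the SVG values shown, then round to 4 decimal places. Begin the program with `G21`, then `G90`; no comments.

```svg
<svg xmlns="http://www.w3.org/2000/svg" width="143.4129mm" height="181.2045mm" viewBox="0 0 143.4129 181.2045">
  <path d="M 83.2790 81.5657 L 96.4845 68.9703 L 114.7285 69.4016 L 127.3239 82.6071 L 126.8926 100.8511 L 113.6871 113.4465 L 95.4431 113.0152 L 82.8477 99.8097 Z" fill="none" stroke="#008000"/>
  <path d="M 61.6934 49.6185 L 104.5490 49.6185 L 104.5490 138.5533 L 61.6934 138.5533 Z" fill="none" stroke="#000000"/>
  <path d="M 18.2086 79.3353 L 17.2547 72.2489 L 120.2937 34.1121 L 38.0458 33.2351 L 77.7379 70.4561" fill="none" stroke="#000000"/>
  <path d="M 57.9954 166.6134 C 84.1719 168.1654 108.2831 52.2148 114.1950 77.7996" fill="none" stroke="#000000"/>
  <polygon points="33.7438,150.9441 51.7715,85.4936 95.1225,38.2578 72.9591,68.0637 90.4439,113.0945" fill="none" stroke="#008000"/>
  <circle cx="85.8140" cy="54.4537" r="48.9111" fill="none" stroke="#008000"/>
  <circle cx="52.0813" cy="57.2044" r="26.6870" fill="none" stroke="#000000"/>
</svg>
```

1 u = 1 mm; y_m = 181.2045 − y.

[1] `<path>` regular polygon, #008000→cut S872 F1260: (83.2790,99.6388) → (96.4845,112.2342) → (114.7285,111.8029) → (127.3239,98.5974) → (126.8926,80.3534) → (113.6871,67.7580) → (95.4431,68.1893) → (82.8477,81.3948) → (83.2790,99.6388) (closed)

[2] `<path>` rectangle, #000000→engrave S281 F3133: (61.6934,131.5860) → (104.5490,131.5860) → (104.5490,42.6512) → (61.6934,42.6512) → (61.6934,131.5860) (closed)

[3] `<path>` open polyline, #000000→engrave S281 F3133: (18.2086,101.8692) → (17.2547,108.9556) → (120.2937,147.0924) → (38.0458,147.9694) → (77.7379,110.7484)

[4] `<path>` cubic bezier, #000000→engrave S281 F3133: (57.9954,14.5911) → (76.9884,31.4114) → (93.6944,68.0103) → (106.6008,100.1031) → (114.1950,103.4049)

[5] `<polygon>` closed polygon, #008000→cut S872 F1260: (33.7438,30.2604) → (51.7715,95.7109) → (95.1225,142.9467) → (72.9591,113.1408) → (90.4439,68.1100) → (33.7438,30.2604) (closed)

[6] `<circle>` circle, #008000→cut S872 F1260: (134.7251,126.7508) → (120.3994,161.3362) → (85.8140,175.6619) → (51.2286,161.3362) → (36.9029,126.7508) → (51.2286,92.1654) → (85.8140,77.8397) → (120.3994,92.1654) → (134.7251,126.7508) (closed)

[7] `<circle>` circle, #000000→engrave S281 F3133: (78.7683,124.0001) → (70.9519,142.8707) → (52.0813,150.6871) → (33.2107,142.8707) → (25.3943,124.0001) → (33.2107,105.1295) → (52.0813,97.3131) → (70.9519,105.1295) → (78.7683,124.0001) (closed)

G21
G90
G00 X83.2790 Y99.6388
M3 S872
G1 X96.4845 Y112.2342 F1260
G1 X114.7285 Y111.8029
G1 X127.3239 Y98.5974
G1 X126.8926 Y80.3534
G1 X113.6871 Y67.7580
G1 X95.4431 Y68.1893
G1 X82.8477 Y81.3948
G1 X83.2790 Y99.6388
M5
G00 X61.6934 Y131.5860
M3 S281
G1 X104.5490 Y131.5860 F3133
G1 X104.5490 Y42.6512
G1 X61.6934 Y42.6512
G1 X61.6934 Y131.5860
M5
G00 X18.2086 Y101.8692
M3 S281
G1 X17.2547 Y108.9556 F3133
G1 X120.2937 Y147.0924
G1 X38.0458 Y147.9694
G1 X77.7379 Y110.7484
M5
G00 X57.9954 Y14.5911
M3 S281
G1 X76.9884 Y31.4114 F3133
G1 X93.6944 Y68.0103
G1 X106.6008 Y100.1031
G1 X114.1950 Y103.4049
M5
G00 X33.7438 Y30.2604
M3 S872
G1 X51.7715 Y95.7109 F1260
G1 X95.1225 Y142.9467
G1 X72.9591 Y113.1408
G1 X90.4439 Y68.1100
G1 X33.7438 Y30.2604
M5
G00 X134.7251 Y126.7508
M3 S872
G1 X120.3994 Y161.3362 F1260
G1 X85.8140 Y175.6619
G1 X51.2286 Y161.3362
G1 X36.9029 Y126.7508
G1 X51.2286 Y92.1654
G1 X85.8140 Y77.8397
G1 X120.3994 Y92.1654
G1 X134.7251 Y126.7508
M5
G00 X78.7683 Y124.0001
M3 S281
G1 X70.9519 Y142.8707 F3133
G1 X52.0813 Y150.6871
G1 X33.2107 Y142.8707
G1 X25.3943 Y124.0001
G1 X33.2107 Y105.1295
G1 X52.0813 Y97.3131
G1 X70.9519 Y105.1295
G1 X78.7683 Y124.0001
M5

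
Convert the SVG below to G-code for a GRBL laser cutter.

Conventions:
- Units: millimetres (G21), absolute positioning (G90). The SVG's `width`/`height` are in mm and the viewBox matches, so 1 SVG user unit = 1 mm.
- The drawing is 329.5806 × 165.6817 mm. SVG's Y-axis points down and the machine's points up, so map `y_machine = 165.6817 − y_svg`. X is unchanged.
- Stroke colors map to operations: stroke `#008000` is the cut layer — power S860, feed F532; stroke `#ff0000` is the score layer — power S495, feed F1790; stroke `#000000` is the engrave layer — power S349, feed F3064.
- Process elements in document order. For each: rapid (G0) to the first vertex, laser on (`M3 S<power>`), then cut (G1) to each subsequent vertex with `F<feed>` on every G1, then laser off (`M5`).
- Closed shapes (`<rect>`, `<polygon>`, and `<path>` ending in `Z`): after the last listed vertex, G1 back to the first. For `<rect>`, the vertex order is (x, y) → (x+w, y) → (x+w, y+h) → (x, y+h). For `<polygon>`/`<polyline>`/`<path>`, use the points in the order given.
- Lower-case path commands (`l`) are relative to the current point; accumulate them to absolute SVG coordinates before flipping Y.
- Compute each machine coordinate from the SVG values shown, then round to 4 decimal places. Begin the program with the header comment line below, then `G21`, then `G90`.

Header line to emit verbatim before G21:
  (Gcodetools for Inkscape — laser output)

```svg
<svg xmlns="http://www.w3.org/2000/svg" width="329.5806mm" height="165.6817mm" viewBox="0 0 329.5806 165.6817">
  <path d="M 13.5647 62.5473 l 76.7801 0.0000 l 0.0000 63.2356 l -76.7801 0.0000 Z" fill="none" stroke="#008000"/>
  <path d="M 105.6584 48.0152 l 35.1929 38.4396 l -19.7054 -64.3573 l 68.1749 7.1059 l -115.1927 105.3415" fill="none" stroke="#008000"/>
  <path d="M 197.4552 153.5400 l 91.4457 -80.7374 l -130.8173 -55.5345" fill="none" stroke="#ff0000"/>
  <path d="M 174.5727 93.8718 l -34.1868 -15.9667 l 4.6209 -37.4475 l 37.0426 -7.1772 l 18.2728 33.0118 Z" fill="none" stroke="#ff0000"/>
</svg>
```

(Gcodetools for Inkscape — laser output)
G21
G90
G0 X13.5647 Y103.1344
M3 S860
G1 X90.3448 Y103.1344 F532
G1 X90.3448 Y39.8988 F532
G1 X13.5647 Y39.8988 F532
G1 X13.5647 Y103.1344 F532
M5
G0 X105.6584 Y117.6665
M3 S860
G1 X140.8513 Y79.2269 F532
G1 X121.1459 Y143.5842 F532
G1 X189.3208 Y136.4783 F532
G1 X74.1281 Y31.1368 F532
M5
G0 X197.4552 Y12.1417
M3 S495
G1 X288.9009 Y92.8791 F1790
G1 X158.0836 Y148.4136 F1790
M5
G0 X174.5727 Y71.8099
M3 S495
G1 X140.3859 Y87.7766 F1790
G1 X145.0068 Y125.2241 F1790
G1 X182.0494 Y132.4013 F1790
G1 X200.3222 Y99.3895 F1790
G1 X174.5727 Y71.8099 F1790
M5

1 u = 1 mm; y_m = 165.6817 − y.

[1] `<path>` rectangle, #008000→cut S860 F532: (13.5647,103.1344) → (90.3448,103.1344) → (90.3448,39.8988) → (13.5647,39.8988) → (13.5647,103.1344) (closed)

[2] `<path>` open polyline, #008000→cut S860 F532: (105.6584,117.6665) → (140.8513,79.2269) → (121.1459,143.5842) → (189.3208,136.4783) → (74.1281,31.1368)

[3] `<path>` open polyline, #ff0000→score S495 F1790: (197.4552,12.1417) → (288.9009,92.8791) → (158.0836,148.4136)

[4] `<path>` regular polygon, #ff0000→score S495 F1790: (174.5727,71.8099) → (140.3859,87.7766) → (145.0068,125.2241) → (182.0494,132.4013) → (200.3222,99.3895) → (174.5727,71.8099) (closed)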